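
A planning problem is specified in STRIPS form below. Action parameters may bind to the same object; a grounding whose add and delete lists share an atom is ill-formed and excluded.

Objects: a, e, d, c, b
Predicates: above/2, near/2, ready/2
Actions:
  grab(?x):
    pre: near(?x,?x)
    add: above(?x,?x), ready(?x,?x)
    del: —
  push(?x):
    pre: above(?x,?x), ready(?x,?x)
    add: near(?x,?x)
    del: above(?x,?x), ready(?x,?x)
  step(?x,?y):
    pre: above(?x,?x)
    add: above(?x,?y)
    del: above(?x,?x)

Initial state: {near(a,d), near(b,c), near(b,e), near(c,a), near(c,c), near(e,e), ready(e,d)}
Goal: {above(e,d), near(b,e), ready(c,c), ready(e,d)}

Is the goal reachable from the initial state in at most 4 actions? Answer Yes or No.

Yes

1. grab(e)  →  {above(e,e), near(a,d), near(b,c), near(b,e), near(c,a), near(c,c), near(e,e), ready(e,d), ready(e,e)}
2. grab(c)  →  {above(c,c), above(e,e), near(a,d), near(b,c), near(b,e), near(c,a), near(c,c), near(e,e), ready(c,c), ready(e,d), ready(e,e)}
3. step(e,d)  →  {above(c,c), above(e,d), near(a,d), near(b,c), near(b,e), near(c,a), near(c,c), near(e,e), ready(c,c), ready(e,d), ready(e,e)}
optimal plan length = 3; 3 ≤ 4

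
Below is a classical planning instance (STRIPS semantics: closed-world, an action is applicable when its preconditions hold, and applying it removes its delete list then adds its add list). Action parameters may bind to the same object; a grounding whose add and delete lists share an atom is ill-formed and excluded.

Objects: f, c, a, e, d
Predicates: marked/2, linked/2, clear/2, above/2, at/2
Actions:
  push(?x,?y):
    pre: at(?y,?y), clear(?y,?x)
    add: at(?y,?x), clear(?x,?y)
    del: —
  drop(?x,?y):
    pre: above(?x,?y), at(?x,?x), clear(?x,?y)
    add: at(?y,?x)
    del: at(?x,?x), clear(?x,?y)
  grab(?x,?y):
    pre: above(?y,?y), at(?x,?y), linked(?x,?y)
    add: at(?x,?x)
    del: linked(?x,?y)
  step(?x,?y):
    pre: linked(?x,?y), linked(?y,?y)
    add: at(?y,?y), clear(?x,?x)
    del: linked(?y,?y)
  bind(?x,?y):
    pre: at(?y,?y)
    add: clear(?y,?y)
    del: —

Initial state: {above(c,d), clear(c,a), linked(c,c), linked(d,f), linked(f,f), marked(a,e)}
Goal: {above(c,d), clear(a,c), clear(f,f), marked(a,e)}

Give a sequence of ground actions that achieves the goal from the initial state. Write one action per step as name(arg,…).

1. step(f,f)  →  {above(c,d), at(f,f), clear(c,a), clear(f,f), linked(c,c), linked(d,f), marked(a,e)}
2. step(c,c)  →  {above(c,d), at(c,c), at(f,f), clear(c,a), clear(c,c), clear(f,f), linked(d,f), marked(a,e)}
3. push(a,c)  →  {above(c,d), at(c,a), at(c,c), at(f,f), clear(a,c), clear(c,a), clear(c,c), clear(f,f), linked(d,f), marked(a,e)}

step(f,f); step(c,c); push(a,c)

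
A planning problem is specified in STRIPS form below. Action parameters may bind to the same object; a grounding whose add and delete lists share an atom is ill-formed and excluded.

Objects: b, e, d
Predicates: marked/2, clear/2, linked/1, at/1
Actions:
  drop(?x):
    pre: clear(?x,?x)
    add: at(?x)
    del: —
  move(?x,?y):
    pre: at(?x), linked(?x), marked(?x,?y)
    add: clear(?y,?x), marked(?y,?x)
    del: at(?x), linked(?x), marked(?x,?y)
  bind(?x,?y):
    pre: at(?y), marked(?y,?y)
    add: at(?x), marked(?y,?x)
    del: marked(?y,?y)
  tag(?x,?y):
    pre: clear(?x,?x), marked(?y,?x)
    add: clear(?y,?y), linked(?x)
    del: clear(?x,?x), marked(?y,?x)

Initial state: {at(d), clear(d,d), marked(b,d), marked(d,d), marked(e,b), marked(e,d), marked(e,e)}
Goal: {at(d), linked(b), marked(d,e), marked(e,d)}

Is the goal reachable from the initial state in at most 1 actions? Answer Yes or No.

No

1. bind(e,d)  →  {at(d), at(e), clear(d,d), marked(b,d), marked(d,e), marked(e,b), marked(e,d), marked(e,e)}
2. tag(d,b)  →  {at(d), at(e), clear(b,b), linked(d), marked(d,e), marked(e,b), marked(e,d), marked(e,e)}
3. tag(b,e)  →  {at(d), at(e), clear(e,e), linked(b), linked(d), marked(d,e), marked(e,d), marked(e,e)}
optimal plan length = 3; 3 > 1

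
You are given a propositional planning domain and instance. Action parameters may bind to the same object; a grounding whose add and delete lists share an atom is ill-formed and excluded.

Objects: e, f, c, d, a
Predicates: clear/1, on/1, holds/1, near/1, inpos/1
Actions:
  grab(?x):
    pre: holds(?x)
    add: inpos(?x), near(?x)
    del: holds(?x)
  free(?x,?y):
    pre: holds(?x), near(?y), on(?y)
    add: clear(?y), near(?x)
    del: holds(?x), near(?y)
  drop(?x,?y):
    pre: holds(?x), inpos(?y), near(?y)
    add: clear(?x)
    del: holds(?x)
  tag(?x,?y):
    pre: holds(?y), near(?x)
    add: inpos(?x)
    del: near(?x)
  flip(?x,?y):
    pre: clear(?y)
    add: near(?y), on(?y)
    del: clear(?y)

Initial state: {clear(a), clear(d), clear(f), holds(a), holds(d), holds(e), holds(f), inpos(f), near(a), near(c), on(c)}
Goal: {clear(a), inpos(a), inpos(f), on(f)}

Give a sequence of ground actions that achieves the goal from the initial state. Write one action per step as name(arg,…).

1. grab(a)  →  {clear(a), clear(d), clear(f), holds(d), holds(e), holds(f), inpos(a), inpos(f), near(a), near(c), on(c)}
2. flip(e,f)  →  {clear(a), clear(d), holds(d), holds(e), holds(f), inpos(a), inpos(f), near(a), near(c), near(f), on(c), on(f)}

grab(a); flip(e,f)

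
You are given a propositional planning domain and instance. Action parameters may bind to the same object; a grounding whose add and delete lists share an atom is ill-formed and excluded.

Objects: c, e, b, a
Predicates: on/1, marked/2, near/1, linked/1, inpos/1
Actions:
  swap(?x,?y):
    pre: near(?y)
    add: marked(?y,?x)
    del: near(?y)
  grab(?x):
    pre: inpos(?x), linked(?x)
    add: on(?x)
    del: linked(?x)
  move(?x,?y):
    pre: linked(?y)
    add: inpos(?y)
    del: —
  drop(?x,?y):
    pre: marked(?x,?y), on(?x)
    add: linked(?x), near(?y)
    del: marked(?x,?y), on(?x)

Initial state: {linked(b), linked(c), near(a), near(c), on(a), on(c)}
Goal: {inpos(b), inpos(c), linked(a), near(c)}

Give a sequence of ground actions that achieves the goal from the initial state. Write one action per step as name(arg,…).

1. swap(c,a)  →  {linked(b), linked(c), marked(a,c), near(c), on(a), on(c)}
2. move(c,c)  →  {inpos(c), linked(b), linked(c), marked(a,c), near(c), on(a), on(c)}
3. move(c,b)  →  {inpos(b), inpos(c), linked(b), linked(c), marked(a,c), near(c), on(a), on(c)}
4. drop(a,c)  →  {inpos(b), inpos(c), linked(a), linked(b), linked(c), near(c), on(c)}

swap(c,a); move(c,c); move(c,b); drop(a,c)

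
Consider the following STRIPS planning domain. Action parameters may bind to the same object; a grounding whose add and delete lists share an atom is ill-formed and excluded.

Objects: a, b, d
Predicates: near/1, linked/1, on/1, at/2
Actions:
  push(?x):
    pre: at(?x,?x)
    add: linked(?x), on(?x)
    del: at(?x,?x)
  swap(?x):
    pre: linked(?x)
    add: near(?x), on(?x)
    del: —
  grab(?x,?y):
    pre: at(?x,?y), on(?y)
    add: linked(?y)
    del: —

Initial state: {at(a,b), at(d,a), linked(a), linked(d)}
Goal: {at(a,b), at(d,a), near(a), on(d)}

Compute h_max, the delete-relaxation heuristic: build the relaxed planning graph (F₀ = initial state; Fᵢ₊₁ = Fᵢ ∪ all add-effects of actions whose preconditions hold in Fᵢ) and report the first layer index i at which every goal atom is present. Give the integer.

F0 = init (4 atoms)
F1 = F0 ∪ {near(a), near(d), on(a), on(d)}  (8 atoms)
goal ⊆ F1  ⇒  h_max = 1

1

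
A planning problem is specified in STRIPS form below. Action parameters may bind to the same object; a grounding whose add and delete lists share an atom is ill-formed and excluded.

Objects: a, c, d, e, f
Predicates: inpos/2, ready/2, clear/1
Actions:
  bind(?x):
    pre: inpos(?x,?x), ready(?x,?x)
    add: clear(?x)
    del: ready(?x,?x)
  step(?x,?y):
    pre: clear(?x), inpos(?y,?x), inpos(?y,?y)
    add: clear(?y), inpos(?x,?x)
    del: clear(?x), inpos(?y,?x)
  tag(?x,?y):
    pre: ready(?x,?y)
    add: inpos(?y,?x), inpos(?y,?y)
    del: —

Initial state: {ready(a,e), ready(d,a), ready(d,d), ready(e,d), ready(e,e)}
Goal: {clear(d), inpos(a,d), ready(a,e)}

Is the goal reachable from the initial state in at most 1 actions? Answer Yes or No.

1. tag(d,a)  →  {inpos(a,a), inpos(a,d), ready(a,e), ready(d,a), ready(d,d), ready(e,d), ready(e,e)}
2. tag(d,d)  →  {inpos(a,a), inpos(a,d), inpos(d,d), ready(a,e), ready(d,a), ready(d,d), ready(e,d), ready(e,e)}
3. bind(d)  →  {clear(d), inpos(a,a), inpos(a,d), inpos(d,d), ready(a,e), ready(d,a), ready(e,d), ready(e,e)}
optimal plan length = 3; 3 > 1

No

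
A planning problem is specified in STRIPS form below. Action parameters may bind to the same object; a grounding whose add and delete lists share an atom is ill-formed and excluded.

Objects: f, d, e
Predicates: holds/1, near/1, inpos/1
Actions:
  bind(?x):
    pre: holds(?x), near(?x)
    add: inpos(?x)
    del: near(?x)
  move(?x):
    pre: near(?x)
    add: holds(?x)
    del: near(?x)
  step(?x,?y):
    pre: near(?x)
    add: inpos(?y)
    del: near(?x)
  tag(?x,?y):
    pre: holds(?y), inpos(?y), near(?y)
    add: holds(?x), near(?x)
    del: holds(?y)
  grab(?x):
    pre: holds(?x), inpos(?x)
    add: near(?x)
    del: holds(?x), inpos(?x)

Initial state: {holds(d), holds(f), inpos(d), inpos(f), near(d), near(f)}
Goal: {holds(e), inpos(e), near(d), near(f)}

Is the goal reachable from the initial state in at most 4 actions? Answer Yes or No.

Yes

1. tag(e,f)  →  {holds(d), holds(e), inpos(d), inpos(f), near(d), near(e), near(f)}
2. bind(e)  →  {holds(d), holds(e), inpos(d), inpos(e), inpos(f), near(d), near(f)}
optimal plan length = 2; 2 ≤ 4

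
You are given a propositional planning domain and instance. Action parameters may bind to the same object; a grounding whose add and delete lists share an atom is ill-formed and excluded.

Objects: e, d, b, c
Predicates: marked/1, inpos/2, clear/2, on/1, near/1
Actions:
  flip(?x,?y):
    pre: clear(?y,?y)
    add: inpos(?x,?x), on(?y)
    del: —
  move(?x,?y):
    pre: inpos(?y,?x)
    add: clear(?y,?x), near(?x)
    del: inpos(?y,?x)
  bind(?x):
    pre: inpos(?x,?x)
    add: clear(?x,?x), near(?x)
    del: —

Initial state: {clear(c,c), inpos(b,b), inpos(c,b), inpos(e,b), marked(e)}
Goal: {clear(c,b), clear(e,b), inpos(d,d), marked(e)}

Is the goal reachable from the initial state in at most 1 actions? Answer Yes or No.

1. flip(d,c)  →  {clear(c,c), inpos(b,b), inpos(c,b), inpos(d,d), inpos(e,b), marked(e), on(c)}
2. move(b,e)  →  {clear(c,c), clear(e,b), inpos(b,b), inpos(c,b), inpos(d,d), marked(e), near(b), on(c)}
3. move(b,c)  →  {clear(c,b), clear(c,c), clear(e,b), inpos(b,b), inpos(d,d), marked(e), near(b), on(c)}
optimal plan length = 3; 3 > 1

No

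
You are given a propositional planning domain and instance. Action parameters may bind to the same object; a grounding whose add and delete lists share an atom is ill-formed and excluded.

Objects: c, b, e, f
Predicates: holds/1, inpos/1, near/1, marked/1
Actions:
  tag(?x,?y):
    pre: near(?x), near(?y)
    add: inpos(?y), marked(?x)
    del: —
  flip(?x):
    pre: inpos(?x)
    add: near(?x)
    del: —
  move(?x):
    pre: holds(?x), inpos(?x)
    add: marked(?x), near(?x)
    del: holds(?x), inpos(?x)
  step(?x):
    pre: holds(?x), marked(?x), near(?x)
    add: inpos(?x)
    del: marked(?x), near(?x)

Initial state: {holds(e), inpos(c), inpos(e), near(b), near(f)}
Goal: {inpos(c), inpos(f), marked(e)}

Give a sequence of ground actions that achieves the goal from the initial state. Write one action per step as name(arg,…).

tag(b,f); move(e)

1. tag(b,f)  →  {holds(e), inpos(c), inpos(e), inpos(f), marked(b), near(b), near(f)}
2. move(e)  →  {inpos(c), inpos(f), marked(b), marked(e), near(b), near(e), near(f)}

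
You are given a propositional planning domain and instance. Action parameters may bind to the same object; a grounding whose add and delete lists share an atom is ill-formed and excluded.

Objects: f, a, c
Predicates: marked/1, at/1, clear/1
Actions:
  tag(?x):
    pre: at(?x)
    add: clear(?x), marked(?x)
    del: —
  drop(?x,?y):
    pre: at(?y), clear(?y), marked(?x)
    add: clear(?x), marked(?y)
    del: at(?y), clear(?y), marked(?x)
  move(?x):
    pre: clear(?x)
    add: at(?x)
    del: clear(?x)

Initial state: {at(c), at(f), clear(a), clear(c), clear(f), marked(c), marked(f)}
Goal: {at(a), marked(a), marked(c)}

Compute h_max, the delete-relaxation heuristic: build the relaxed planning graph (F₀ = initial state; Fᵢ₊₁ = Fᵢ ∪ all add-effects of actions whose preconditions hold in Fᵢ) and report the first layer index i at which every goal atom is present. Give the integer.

F0 = init (7 atoms)
F1 = F0 ∪ {at(a)}  (8 atoms)
F2 = F1 ∪ {marked(a)}  (9 atoms)
goal ⊆ F2  ⇒  h_max = 2

2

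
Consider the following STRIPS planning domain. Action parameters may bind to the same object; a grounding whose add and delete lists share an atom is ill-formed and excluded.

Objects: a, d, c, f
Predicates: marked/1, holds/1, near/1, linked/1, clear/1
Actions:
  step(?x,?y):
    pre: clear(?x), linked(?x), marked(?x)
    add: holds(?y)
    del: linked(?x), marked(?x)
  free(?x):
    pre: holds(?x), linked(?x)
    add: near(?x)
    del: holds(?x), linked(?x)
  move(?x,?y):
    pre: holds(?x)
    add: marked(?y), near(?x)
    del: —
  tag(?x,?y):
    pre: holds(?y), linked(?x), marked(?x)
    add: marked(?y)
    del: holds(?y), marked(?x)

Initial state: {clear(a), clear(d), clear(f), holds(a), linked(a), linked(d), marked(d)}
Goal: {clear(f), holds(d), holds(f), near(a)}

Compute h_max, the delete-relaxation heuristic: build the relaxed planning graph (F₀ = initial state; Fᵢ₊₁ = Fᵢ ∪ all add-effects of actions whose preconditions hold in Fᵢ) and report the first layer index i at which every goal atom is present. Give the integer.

F0 = init (7 atoms)
F1 = F0 ∪ {holds(c), holds(d), holds(f), marked(a), marked(c), marked(f), near(a)}  (14 atoms)
goal ⊆ F1  ⇒  h_max = 1

1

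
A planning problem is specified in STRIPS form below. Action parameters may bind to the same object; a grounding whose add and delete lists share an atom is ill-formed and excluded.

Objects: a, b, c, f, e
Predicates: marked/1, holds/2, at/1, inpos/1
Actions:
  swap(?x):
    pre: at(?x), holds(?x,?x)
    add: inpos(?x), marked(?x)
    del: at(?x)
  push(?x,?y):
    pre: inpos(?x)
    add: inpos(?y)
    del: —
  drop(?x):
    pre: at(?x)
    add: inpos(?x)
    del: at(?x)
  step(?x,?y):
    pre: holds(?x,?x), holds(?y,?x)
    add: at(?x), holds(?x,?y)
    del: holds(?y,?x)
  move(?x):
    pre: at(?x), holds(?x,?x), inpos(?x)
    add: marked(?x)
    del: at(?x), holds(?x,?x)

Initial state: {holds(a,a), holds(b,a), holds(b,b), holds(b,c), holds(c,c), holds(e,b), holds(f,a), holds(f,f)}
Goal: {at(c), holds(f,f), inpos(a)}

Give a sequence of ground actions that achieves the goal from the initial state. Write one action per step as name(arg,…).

step(a,b); swap(a); step(c,b)

1. step(a,b)  →  {at(a), holds(a,a), holds(a,b), holds(b,b), holds(b,c), holds(c,c), holds(e,b), holds(f,a), holds(f,f)}
2. swap(a)  →  {holds(a,a), holds(a,b), holds(b,b), holds(b,c), holds(c,c), holds(e,b), holds(f,a), holds(f,f), inpos(a), marked(a)}
3. step(c,b)  →  {at(c), holds(a,a), holds(a,b), holds(b,b), holds(c,b), holds(c,c), holds(e,b), holds(f,a), holds(f,f), inpos(a), marked(a)}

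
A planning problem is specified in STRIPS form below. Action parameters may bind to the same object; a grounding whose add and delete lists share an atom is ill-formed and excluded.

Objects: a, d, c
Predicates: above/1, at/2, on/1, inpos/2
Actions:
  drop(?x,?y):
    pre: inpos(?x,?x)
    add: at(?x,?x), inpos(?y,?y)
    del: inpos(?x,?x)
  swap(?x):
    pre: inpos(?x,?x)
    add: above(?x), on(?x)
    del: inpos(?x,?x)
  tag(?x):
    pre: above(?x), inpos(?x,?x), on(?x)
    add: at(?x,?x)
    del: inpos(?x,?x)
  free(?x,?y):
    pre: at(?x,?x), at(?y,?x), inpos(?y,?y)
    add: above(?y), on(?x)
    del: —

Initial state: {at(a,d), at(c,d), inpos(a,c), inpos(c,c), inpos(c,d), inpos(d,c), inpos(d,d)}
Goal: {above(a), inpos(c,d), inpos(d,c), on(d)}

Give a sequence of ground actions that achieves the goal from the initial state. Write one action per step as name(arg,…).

1. drop(d,a)  →  {at(a,d), at(c,d), at(d,d), inpos(a,a), inpos(a,c), inpos(c,c), inpos(c,d), inpos(d,c)}
2. free(d,a)  →  {above(a), at(a,d), at(c,d), at(d,d), inpos(a,a), inpos(a,c), inpos(c,c), inpos(c,d), inpos(d,c), on(d)}

drop(d,a); free(d,a)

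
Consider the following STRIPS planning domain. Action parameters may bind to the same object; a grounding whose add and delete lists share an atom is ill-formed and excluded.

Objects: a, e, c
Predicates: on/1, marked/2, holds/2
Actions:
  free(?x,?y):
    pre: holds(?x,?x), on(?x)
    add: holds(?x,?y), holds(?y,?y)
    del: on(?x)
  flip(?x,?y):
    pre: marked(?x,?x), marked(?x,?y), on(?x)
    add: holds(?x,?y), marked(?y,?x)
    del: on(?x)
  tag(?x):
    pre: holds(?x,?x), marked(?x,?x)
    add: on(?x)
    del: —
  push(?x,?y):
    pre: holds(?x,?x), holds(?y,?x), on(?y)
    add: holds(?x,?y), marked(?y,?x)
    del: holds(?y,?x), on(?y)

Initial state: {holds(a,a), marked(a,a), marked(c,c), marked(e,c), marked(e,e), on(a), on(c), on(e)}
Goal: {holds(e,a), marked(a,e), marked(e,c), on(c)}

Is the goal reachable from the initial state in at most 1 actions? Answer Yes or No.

1. free(a,e)  →  {holds(a,a), holds(a,e), holds(e,e), marked(a,a), marked(c,c), marked(e,c), marked(e,e), on(c), on(e)}
2. tag(a)  →  {holds(a,a), holds(a,e), holds(e,e), marked(a,a), marked(c,c), marked(e,c), marked(e,e), on(a), on(c), on(e)}
3. push(e,a)  →  {holds(a,a), holds(e,a), holds(e,e), marked(a,a), marked(a,e), marked(c,c), marked(e,c), marked(e,e), on(c), on(e)}
optimal plan length = 3; 3 > 1

No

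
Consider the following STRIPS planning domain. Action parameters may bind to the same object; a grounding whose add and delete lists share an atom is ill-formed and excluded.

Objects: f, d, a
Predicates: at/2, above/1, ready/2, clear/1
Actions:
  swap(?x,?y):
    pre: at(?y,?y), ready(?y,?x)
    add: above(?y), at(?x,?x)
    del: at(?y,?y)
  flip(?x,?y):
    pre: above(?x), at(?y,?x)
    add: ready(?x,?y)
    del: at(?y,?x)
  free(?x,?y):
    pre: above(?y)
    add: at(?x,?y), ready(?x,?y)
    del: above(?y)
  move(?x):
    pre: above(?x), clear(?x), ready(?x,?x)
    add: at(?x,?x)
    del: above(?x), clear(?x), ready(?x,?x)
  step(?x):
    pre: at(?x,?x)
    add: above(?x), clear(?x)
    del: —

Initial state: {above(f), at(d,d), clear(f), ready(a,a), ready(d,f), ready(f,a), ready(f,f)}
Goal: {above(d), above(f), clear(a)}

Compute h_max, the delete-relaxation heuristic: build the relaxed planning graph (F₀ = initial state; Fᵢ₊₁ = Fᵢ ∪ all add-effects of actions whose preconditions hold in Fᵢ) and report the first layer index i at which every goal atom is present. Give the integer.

3

F0 = init (7 atoms)
F1 = F0 ∪ {above(d), at(a,f), at(d,f), at(f,f), clear(d), ready(a,f)}  (13 atoms)
F2 = F1 ∪ {at(a,a), at(a,d), at(f,d), ready(a,d), ready(d,d), ready(f,d)}  (19 atoms)
F3 = F2 ∪ {above(a), clear(a), ready(d,a)}  (22 atoms)
goal ⊆ F3  ⇒  h_max = 3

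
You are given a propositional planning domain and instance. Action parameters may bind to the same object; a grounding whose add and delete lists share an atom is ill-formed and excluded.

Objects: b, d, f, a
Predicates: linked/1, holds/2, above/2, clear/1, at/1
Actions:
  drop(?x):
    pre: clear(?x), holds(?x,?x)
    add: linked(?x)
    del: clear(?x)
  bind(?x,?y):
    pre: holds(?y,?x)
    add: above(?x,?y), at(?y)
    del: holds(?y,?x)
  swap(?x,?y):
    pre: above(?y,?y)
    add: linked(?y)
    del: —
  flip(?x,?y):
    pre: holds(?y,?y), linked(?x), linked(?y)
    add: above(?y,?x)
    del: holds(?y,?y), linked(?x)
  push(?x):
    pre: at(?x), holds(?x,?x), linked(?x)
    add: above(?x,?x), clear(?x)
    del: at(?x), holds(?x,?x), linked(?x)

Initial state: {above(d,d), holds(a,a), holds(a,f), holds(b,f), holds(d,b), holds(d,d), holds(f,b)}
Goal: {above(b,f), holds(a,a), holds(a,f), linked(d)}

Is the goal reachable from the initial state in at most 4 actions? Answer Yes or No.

1. bind(b,f)  →  {above(b,f), above(d,d), at(f), holds(a,a), holds(a,f), holds(b,f), holds(d,b), holds(d,d)}
2. swap(b,d)  →  {above(b,f), above(d,d), at(f), holds(a,a), holds(a,f), holds(b,f), holds(d,b), holds(d,d), linked(d)}
optimal plan length = 2; 2 ≤ 4

Yes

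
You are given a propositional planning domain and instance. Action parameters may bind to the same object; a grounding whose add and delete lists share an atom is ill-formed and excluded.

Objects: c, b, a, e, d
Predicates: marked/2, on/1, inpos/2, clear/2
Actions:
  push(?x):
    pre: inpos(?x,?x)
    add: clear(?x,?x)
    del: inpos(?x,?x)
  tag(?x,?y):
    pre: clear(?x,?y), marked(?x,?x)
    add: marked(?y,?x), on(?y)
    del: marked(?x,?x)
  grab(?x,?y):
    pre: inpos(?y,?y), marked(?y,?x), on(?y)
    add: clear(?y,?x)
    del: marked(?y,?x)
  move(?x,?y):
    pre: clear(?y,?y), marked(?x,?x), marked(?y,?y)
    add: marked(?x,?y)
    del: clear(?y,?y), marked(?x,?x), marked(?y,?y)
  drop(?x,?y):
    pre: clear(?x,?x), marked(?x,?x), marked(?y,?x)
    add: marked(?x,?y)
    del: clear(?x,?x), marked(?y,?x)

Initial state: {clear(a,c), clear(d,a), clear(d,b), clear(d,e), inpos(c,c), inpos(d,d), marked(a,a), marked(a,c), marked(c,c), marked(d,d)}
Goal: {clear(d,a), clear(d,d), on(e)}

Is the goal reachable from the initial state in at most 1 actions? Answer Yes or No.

No

1. push(d)  →  {clear(a,c), clear(d,a), clear(d,b), clear(d,d), clear(d,e), inpos(c,c), marked(a,a), marked(a,c), marked(c,c), marked(d,d)}
2. tag(d,e)  →  {clear(a,c), clear(d,a), clear(d,b), clear(d,d), clear(d,e), inpos(c,c), marked(a,a), marked(a,c), marked(c,c), marked(e,d), on(e)}
optimal plan length = 2; 2 > 1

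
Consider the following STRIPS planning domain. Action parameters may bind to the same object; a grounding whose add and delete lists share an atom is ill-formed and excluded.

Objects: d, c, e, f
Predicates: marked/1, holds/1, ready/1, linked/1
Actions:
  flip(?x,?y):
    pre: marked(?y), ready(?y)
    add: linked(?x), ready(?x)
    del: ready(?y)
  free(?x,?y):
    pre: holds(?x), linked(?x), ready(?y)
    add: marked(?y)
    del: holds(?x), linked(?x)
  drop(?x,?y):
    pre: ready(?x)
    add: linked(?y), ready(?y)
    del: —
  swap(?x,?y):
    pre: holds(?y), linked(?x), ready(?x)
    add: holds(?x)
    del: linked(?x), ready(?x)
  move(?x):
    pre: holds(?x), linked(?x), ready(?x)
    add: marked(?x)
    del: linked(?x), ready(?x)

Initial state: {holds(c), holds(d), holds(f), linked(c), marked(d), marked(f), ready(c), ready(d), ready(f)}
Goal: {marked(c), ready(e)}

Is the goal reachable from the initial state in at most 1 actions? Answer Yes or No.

No

1. flip(e,d)  →  {holds(c), holds(d), holds(f), linked(c), linked(e), marked(d), marked(f), ready(c), ready(e), ready(f)}
2. free(c,c)  →  {holds(d), holds(f), linked(e), marked(c), marked(d), marked(f), ready(c), ready(e), ready(f)}
optimal plan length = 2; 2 > 1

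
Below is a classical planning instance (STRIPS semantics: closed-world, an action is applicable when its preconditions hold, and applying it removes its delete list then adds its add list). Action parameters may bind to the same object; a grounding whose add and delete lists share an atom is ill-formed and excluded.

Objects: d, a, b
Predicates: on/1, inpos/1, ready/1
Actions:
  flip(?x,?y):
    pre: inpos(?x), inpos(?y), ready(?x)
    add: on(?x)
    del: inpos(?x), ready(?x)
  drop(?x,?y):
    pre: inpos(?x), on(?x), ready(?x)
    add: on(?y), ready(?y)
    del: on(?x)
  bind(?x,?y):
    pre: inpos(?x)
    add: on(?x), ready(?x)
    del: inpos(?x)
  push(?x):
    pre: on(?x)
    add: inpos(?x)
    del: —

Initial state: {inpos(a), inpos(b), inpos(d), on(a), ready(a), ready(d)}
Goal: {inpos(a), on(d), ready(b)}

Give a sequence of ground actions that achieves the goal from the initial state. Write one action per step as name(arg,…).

1. flip(d,d)  →  {inpos(a), inpos(b), on(a), on(d), ready(a)}
2. drop(a,b)  →  {inpos(a), inpos(b), on(b), on(d), ready(a), ready(b)}

flip(d,d); drop(a,b)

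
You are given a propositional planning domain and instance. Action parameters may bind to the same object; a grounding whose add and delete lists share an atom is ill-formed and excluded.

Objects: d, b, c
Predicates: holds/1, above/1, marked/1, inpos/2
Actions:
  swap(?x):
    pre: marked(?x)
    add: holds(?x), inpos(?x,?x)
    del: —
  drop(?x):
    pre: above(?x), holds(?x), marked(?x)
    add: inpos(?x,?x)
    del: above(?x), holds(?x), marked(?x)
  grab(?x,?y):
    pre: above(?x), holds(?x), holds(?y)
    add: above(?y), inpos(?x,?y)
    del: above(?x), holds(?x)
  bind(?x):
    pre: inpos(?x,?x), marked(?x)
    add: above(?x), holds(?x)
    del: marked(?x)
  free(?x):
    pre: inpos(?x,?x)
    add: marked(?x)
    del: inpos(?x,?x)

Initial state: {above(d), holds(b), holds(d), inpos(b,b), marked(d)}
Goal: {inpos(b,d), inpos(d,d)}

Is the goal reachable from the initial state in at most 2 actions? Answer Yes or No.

No

1. grab(d,b)  →  {above(b), holds(b), inpos(b,b), inpos(d,b), marked(d)}
2. swap(d)  →  {above(b), holds(b), holds(d), inpos(b,b), inpos(d,b), inpos(d,d), marked(d)}
3. grab(b,d)  →  {above(d), holds(d), inpos(b,b), inpos(b,d), inpos(d,b), inpos(d,d), marked(d)}
optimal plan length = 3; 3 > 2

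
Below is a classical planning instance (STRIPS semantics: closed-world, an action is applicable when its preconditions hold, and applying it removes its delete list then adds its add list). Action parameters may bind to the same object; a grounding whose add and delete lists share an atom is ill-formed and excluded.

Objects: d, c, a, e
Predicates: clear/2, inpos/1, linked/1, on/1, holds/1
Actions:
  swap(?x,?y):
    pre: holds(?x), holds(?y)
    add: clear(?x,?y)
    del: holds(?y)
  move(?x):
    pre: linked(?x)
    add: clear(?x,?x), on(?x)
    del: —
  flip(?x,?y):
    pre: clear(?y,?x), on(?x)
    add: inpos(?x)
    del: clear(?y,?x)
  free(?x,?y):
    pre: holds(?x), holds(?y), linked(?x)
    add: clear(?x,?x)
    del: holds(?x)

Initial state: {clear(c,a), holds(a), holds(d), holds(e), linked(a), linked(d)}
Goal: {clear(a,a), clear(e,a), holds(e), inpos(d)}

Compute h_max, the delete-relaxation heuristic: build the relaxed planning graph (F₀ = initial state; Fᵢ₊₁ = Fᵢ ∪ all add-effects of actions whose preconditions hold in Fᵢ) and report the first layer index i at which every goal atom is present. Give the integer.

F0 = init (6 atoms)
F1 = F0 ∪ {clear(a,a), clear(a,d), clear(a,e), clear(d,a), clear(d,d), clear(d,e), clear(e,a), clear(e,d), clear(e,e), on(a), on(d)}  (17 atoms)
F2 = F1 ∪ {inpos(a), inpos(d)}  (19 atoms)
goal ⊆ F2  ⇒  h_max = 2

2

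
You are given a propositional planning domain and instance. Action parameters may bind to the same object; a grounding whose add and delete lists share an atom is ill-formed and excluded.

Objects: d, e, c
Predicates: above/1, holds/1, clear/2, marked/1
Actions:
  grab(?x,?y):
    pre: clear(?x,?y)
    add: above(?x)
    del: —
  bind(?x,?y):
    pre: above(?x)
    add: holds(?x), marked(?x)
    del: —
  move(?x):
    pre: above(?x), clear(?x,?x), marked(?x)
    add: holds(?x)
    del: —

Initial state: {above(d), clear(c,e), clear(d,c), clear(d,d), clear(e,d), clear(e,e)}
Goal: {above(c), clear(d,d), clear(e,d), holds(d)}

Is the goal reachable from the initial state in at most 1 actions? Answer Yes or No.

1. grab(c,e)  →  {above(c), above(d), clear(c,e), clear(d,c), clear(d,d), clear(e,d), clear(e,e)}
2. bind(d,d)  →  {above(c), above(d), clear(c,e), clear(d,c), clear(d,d), clear(e,d), clear(e,e), holds(d), marked(d)}
optimal plan length = 2; 2 > 1

No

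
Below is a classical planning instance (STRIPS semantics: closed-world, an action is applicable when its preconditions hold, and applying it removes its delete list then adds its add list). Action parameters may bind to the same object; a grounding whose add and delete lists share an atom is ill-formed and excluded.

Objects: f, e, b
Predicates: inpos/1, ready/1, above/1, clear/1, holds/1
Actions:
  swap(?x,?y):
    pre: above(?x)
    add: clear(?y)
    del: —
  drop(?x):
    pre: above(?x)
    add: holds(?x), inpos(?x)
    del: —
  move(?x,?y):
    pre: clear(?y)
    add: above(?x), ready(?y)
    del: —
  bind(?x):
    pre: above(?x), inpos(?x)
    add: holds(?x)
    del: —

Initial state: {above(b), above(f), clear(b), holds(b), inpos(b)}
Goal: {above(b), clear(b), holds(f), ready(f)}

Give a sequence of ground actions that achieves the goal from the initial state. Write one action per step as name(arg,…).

1. swap(f,f)  →  {above(b), above(f), clear(b), clear(f), holds(b), inpos(b)}
2. drop(f)  →  {above(b), above(f), clear(b), clear(f), holds(b), holds(f), inpos(b), inpos(f)}
3. move(f,f)  →  {above(b), above(f), clear(b), clear(f), holds(b), holds(f), inpos(b), inpos(f), ready(f)}

swap(f,f); drop(f); move(f,f)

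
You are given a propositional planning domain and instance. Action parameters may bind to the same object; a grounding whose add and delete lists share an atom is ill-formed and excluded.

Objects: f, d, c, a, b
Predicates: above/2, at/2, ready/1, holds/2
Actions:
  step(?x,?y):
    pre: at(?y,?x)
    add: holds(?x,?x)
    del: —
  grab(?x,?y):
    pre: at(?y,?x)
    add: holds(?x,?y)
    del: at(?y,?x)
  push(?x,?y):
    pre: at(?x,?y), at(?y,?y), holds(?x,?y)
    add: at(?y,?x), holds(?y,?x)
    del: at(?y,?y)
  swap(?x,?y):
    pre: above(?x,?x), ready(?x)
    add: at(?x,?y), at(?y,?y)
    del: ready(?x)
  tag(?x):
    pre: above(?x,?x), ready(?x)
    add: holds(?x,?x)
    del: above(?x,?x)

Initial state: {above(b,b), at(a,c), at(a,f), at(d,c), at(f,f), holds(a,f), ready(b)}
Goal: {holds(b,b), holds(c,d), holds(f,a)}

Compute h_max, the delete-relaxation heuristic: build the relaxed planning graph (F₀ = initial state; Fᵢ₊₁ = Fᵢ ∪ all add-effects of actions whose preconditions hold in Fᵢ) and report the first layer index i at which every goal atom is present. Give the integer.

1

F0 = init (7 atoms)
F1 = F0 ∪ {at(a,a), at(b,a), at(b,b), at(b,c), at(b,d), at(b,f), at(c,c), at(d,d), at(f,a), holds(b,b), holds(c,a), holds(c,c), holds(c,d), holds(f,a), holds(f,f)}  (22 atoms)
goal ⊆ F1  ⇒  h_max = 1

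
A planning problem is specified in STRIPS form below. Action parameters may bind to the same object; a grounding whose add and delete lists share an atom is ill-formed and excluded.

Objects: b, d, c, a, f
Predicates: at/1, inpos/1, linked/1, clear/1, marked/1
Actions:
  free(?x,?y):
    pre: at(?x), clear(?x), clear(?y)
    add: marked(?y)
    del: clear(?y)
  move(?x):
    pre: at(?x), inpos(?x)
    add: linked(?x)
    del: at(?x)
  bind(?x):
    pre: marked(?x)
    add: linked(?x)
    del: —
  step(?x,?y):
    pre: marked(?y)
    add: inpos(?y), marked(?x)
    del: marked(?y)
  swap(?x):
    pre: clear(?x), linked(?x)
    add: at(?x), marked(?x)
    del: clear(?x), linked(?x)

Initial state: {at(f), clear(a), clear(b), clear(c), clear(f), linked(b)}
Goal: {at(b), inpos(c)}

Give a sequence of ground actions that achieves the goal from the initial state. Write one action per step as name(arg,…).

free(f,c); step(b,c); swap(b)

1. free(f,c)  →  {at(f), clear(a), clear(b), clear(f), linked(b), marked(c)}
2. step(b,c)  →  {at(f), clear(a), clear(b), clear(f), inpos(c), linked(b), marked(b)}
3. swap(b)  →  {at(b), at(f), clear(a), clear(f), inpos(c), marked(b)}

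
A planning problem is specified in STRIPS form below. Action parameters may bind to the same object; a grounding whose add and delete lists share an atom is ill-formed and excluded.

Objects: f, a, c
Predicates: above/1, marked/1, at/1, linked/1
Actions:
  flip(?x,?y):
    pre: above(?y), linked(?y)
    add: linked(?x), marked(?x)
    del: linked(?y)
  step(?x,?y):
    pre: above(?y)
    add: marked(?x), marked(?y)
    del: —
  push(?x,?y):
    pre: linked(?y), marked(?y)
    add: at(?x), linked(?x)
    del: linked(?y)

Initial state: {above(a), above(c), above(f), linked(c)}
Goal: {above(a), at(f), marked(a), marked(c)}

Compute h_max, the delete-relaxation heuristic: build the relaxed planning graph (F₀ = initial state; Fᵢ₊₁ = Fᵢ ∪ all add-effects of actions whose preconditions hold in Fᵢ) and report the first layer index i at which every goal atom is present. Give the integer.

2

F0 = init (4 atoms)
F1 = F0 ∪ {linked(a), linked(f), marked(a), marked(c), marked(f)}  (9 atoms)
F2 = F1 ∪ {at(a), at(c), at(f)}  (12 atoms)
goal ⊆ F2  ⇒  h_max = 2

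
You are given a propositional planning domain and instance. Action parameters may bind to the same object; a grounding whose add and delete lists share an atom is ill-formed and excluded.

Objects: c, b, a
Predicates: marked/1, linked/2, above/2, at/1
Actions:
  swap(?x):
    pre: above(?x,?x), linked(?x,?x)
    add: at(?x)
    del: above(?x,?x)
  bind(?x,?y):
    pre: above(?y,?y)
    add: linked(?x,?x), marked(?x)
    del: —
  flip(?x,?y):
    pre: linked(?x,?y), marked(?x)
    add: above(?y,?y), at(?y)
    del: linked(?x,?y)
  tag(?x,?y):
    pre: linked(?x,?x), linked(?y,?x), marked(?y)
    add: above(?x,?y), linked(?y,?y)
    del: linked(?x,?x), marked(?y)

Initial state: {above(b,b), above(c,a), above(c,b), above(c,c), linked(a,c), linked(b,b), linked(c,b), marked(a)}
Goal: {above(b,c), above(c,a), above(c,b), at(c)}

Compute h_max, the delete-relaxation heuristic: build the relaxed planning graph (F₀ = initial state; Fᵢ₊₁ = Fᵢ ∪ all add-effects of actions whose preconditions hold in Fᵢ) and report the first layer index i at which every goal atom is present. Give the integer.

F0 = init (8 atoms)
F1 = F0 ∪ {at(b), at(c), linked(a,a), linked(c,c), marked(b), marked(c)}  (14 atoms)
F2 = F1 ∪ {above(a,a), above(b,c), at(a)}  (17 atoms)
goal ⊆ F2  ⇒  h_max = 2

2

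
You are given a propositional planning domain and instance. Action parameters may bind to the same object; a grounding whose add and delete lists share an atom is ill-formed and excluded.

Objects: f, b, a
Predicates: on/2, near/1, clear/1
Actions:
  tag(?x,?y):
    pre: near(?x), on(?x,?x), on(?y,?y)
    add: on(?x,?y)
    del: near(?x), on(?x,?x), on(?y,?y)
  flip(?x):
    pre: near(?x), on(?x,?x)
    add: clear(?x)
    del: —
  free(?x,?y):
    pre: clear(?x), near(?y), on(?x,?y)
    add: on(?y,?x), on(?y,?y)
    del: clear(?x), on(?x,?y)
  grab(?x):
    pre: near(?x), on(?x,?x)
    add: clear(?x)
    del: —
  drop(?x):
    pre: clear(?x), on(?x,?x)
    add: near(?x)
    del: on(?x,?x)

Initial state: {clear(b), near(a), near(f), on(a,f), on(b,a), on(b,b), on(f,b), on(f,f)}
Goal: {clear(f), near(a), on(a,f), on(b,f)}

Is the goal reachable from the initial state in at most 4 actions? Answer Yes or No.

1. flip(f)  →  {clear(b), clear(f), near(a), near(f), on(a,f), on(b,a), on(b,b), on(f,b), on(f,f)}
2. drop(b)  →  {clear(b), clear(f), near(a), near(b), near(f), on(a,f), on(b,a), on(f,b), on(f,f)}
3. free(f,b)  →  {clear(b), near(a), near(b), near(f), on(a,f), on(b,a), on(b,b), on(b,f), on(f,f)}
4. flip(f)  →  {clear(b), clear(f), near(a), near(b), near(f), on(a,f), on(b,a), on(b,b), on(b,f), on(f,f)}
optimal plan length = 4; 4 ≤ 4

Yes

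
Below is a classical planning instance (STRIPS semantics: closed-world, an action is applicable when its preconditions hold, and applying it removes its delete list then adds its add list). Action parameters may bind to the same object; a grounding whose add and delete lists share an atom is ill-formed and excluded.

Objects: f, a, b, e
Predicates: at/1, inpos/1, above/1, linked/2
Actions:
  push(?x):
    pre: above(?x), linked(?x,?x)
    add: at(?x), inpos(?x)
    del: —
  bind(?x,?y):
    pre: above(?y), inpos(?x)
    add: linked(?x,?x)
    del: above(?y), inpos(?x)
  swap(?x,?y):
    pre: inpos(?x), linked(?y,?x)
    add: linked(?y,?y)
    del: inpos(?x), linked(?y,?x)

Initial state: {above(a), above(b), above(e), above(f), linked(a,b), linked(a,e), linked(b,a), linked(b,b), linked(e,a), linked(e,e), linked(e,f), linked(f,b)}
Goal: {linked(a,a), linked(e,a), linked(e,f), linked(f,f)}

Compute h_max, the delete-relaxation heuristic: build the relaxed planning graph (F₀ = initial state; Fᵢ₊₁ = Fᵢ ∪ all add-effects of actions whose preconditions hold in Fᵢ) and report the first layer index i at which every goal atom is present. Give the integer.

2

F0 = init (12 atoms)
F1 = F0 ∪ {at(b), at(e), inpos(b), inpos(e)}  (16 atoms)
F2 = F1 ∪ {linked(a,a), linked(f,f)}  (18 atoms)
goal ⊆ F2  ⇒  h_max = 2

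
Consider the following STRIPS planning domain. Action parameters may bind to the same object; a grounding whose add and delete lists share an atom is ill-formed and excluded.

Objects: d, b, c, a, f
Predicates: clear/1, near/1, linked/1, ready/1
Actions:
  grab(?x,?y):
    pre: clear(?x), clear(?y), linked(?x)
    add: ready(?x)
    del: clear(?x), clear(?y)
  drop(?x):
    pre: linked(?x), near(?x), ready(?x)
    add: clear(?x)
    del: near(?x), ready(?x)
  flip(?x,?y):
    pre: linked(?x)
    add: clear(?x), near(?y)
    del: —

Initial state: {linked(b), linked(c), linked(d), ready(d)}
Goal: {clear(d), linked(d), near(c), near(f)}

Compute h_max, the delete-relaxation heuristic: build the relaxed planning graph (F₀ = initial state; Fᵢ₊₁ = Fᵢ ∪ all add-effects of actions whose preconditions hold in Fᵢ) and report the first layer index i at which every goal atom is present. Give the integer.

1

F0 = init (4 atoms)
F1 = F0 ∪ {clear(b), clear(c), clear(d), near(a), near(b), near(c), near(d), near(f)}  (12 atoms)
goal ⊆ F1  ⇒  h_max = 1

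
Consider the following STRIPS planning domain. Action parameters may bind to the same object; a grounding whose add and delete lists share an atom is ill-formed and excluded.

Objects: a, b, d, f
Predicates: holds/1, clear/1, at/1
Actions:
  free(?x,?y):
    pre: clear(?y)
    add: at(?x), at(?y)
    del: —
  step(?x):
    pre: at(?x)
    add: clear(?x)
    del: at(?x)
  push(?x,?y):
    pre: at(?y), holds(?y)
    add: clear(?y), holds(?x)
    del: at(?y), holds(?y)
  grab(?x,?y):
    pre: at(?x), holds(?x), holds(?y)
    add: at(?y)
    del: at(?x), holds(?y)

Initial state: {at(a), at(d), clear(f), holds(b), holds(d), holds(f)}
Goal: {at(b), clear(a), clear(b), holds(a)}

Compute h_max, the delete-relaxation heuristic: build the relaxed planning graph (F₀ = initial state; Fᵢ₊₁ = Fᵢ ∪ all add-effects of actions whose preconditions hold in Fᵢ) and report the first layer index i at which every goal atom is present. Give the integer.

F0 = init (6 atoms)
F1 = F0 ∪ {at(b), at(f), clear(a), clear(d), holds(a)}  (11 atoms)
F2 = F1 ∪ {clear(b)}  (12 atoms)
goal ⊆ F2  ⇒  h_max = 2

2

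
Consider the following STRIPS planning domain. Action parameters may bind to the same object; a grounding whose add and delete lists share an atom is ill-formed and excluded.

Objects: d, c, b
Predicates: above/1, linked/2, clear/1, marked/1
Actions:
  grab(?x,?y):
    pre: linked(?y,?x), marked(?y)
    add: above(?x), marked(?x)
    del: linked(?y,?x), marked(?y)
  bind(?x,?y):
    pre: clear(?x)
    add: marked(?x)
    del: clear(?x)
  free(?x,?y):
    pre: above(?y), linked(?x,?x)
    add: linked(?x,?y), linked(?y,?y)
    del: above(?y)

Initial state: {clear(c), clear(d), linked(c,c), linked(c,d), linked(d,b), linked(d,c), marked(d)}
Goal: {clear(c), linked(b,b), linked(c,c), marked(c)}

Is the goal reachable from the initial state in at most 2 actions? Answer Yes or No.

1. grab(c,d)  →  {above(c), clear(c), clear(d), linked(c,c), linked(c,d), linked(d,b), marked(c)}
2. bind(d,d)  →  {above(c), clear(c), linked(c,c), linked(c,d), linked(d,b), marked(c), marked(d)}
3. grab(b,d)  →  {above(b), above(c), clear(c), linked(c,c), linked(c,d), marked(b), marked(c)}
4. free(c,b)  →  {above(c), clear(c), linked(b,b), linked(c,b), linked(c,c), linked(c,d), marked(b), marked(c)}
optimal plan length = 4; 4 > 2

No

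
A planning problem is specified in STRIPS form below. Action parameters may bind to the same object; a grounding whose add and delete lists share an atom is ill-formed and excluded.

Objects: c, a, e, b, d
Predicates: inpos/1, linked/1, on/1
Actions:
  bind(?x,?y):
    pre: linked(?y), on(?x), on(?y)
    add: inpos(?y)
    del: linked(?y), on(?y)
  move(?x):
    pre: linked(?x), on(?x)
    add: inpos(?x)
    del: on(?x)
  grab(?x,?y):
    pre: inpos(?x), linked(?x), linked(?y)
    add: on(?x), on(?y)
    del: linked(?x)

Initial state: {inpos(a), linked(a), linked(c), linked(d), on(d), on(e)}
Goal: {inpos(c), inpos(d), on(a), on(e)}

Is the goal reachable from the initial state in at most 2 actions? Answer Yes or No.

No

1. bind(e,d)  →  {inpos(a), inpos(d), linked(a), linked(c), on(e)}
2. grab(a,c)  →  {inpos(a), inpos(d), linked(c), on(a), on(c), on(e)}
3. bind(c,c)  →  {inpos(a), inpos(c), inpos(d), on(a), on(e)}
optimal plan length = 3; 3 > 2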